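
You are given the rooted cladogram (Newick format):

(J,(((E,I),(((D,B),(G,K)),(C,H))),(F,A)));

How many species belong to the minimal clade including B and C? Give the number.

6

The MRCA of B and C is the node subtending (((D,B),(G,K)),(C,H)).
That clade contains 6 terminal taxa: B, C, D, G, H, K.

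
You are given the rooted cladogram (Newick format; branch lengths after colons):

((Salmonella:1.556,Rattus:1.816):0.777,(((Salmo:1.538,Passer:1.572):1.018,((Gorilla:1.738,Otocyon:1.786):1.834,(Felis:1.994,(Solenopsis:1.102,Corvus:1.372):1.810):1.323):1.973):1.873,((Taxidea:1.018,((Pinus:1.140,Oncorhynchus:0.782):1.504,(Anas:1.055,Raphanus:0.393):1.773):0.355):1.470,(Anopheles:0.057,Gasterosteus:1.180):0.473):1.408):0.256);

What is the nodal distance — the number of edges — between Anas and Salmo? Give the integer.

8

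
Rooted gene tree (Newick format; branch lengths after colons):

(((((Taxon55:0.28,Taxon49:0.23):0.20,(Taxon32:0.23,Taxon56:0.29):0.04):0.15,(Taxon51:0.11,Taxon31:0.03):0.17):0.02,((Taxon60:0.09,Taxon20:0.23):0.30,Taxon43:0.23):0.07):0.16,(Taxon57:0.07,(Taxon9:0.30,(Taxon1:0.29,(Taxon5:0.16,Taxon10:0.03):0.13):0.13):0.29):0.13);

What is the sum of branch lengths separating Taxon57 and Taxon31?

The path runs Taxon57 → … → MRCA → … → Taxon31; the MRCA is the root of the tree.
Branch lengths along that path: 0.07 + 0.13 + 0.16 + 0.02 + 0.17 + 0.03 = 0.58.

0.58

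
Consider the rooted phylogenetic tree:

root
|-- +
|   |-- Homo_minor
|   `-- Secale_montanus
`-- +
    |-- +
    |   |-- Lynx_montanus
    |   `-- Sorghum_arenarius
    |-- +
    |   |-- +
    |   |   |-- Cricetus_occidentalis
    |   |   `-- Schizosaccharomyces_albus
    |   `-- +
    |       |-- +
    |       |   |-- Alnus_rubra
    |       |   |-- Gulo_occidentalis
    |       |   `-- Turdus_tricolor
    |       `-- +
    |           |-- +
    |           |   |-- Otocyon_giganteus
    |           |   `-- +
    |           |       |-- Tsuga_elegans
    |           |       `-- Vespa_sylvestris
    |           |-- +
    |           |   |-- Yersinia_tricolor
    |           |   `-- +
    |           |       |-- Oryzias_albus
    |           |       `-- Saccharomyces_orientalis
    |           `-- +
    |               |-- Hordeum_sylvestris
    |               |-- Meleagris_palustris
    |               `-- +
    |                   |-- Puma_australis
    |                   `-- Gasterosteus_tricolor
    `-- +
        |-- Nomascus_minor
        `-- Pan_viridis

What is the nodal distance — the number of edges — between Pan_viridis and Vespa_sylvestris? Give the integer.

8

The MRCA of Pan_viridis and Vespa_sylvestris is the node subtending ((Lynx_montanus,Sorghum_arenarius),((Cricetus_occidentalis,Schizosaccharomyces_albus),((Alnus_rubra,Gulo_occidentalis,Turdus_tricolor),((Otocyon_giganteus,(Tsuga_elegans,Vespa_sylvestris)),(Yersinia_tricolor,(Oryzias_albus,Saccharomyces_orientalis)),(Hordeum_sylvestris,Meleagris_palustris,(Puma_australis,Gasterosteus_tricolor))))),(Nomascus_minor,Pan_viridis)).
From Pan_viridis up to that node: 2 branches. From Vespa_sylvestris up to the same node: 6 branches. Total: 2 + 6 = 8.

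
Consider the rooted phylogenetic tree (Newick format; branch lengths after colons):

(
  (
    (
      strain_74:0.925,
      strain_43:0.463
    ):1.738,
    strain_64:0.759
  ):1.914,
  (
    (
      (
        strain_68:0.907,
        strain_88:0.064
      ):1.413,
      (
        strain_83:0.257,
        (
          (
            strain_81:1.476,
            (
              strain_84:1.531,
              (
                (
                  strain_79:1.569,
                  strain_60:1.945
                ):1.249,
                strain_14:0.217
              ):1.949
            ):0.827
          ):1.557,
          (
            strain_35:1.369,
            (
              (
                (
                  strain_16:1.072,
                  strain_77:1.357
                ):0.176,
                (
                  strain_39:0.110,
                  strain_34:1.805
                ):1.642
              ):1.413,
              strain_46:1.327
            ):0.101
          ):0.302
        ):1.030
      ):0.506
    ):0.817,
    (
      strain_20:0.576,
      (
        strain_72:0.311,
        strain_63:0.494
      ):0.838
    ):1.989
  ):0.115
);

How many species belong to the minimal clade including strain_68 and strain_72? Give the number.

The MRCA of strain_68 and strain_72 is the node subtending (((strain_68,strain_88),(strain_83,((strain_81,(strain_84,((strain_79,strain_60),strain_14))),(strain_35,(((strain_16,strain_77),(strain_39,strain_34)),strain_46))))),(strain_20,(strain_72,strain_63))).
That clade contains 17 terminal taxa: strain_14, strain_16, strain_20, strain_34, strain_35, strain_39, strain_46, strain_60, strain_63, strain_68, strain_72, strain_77, strain_79, strain_81, strain_83, strain_84, strain_88.

17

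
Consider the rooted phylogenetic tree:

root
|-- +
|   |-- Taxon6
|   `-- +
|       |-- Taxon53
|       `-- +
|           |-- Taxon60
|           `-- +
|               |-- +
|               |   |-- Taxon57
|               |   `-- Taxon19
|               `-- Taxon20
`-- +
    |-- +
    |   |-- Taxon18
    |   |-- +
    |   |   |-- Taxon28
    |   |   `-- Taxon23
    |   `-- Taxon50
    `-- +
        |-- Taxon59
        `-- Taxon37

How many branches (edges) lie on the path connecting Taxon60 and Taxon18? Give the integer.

The MRCA of Taxon60 and Taxon18 is the root of the tree.
From Taxon60 up to that node: 4 branches. From Taxon18 up to the same node: 3 branches. Total: 4 + 3 = 7.

7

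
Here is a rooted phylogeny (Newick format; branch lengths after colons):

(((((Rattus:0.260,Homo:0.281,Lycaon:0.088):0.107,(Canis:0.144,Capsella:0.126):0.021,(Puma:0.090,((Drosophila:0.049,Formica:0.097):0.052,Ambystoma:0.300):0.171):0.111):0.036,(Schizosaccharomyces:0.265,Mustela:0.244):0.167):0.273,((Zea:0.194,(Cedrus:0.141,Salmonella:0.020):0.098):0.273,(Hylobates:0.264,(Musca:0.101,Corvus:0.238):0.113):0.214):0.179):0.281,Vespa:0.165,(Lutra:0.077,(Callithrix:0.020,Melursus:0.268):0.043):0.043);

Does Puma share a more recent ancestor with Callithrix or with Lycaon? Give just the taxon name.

Lycaon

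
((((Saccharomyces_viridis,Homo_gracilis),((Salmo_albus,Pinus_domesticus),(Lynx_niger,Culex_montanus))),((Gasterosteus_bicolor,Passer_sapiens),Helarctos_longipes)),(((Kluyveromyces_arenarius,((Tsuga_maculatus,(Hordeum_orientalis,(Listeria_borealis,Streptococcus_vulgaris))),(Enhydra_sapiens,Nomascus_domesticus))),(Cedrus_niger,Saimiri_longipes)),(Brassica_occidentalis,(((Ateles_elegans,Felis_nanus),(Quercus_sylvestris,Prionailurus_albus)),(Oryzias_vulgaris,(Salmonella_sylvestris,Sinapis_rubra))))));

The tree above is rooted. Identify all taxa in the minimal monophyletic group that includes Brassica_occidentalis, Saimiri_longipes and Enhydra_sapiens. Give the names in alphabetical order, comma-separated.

Tracing Brassica_occidentalis: it sits inside (Brassica_occidentalis,(((Ateles_elegans,Felis_nanus),(Quercus_sylvestris,Prionailurus_albus)),(Oryzias_vulgaris,(Salmonella_sylvestris,Sinapis_rubra)))).
Tracing Saimiri_longipes: it sits inside (Cedrus_niger,Saimiri_longipes).
Tracing Enhydra_sapiens: it sits inside (Enhydra_sapiens,Nomascus_domesticus).
The smallest clade enclosing all 3 is (((Kluyveromyces_arenarius,((Tsuga_maculatus,(Hordeum_orientalis,(Listeria_borealis,Streptococcus_vulgaris))),(Enhydra_sapiens,Nomascus_domesticus))),(Cedrus_niger,Saimiri_longipes)),(Brassica_occidentalis,(((Ateles_elegans,Felis_nanus),(Quercus_sylvestris,Prionailurus_albus)),(Oryzias_vulgaris,(Salmonella_sylvestris,Sinapis_rubra))))); the answer is its 17 terminal taxa in alphabetical order.

Ateles_elegans, Brassica_occidentalis, Cedrus_niger, Enhydra_sapiens, Felis_nanus, Hordeum_orientalis, Kluyveromyces_arenarius, Listeria_borealis, Nomascus_domesticus, Oryzias_vulgaris, Prionailurus_albus, Quercus_sylvestris, Saimiri_longipes, Salmonella_sylvestris, Sinapis_rubra, Streptococcus_vulgaris, Tsuga_maculatus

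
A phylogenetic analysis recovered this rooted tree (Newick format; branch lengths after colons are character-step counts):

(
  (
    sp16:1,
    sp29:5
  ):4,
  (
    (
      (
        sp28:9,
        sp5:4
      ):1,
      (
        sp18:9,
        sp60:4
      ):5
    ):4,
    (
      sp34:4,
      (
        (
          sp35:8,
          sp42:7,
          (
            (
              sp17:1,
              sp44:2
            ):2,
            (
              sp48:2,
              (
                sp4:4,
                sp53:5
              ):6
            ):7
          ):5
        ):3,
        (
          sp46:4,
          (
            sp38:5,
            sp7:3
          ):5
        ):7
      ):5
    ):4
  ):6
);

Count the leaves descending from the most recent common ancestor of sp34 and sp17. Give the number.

11

The MRCA of sp34 and sp17 is the node subtending (sp34,((sp35,sp42,((sp17,sp44),(sp48,(sp4,sp53)))),(sp46,(sp38,sp7)))).
That clade contains 11 terminal taxa: sp17, sp34, sp35, sp38, sp4, sp42, sp44, sp46, sp48, sp53, sp7.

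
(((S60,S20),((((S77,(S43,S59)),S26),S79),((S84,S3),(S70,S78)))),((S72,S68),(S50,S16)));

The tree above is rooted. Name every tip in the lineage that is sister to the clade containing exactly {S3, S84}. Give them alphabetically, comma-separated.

The clade containing exactly {S3, S84} attaches to the tree at the node subtending ((S84,S3),(S70,S78)).
The other lineage descending from that same node — the sister group — is (S70,S78); its 2 tips in alphabetical order are the answer.

S70, S78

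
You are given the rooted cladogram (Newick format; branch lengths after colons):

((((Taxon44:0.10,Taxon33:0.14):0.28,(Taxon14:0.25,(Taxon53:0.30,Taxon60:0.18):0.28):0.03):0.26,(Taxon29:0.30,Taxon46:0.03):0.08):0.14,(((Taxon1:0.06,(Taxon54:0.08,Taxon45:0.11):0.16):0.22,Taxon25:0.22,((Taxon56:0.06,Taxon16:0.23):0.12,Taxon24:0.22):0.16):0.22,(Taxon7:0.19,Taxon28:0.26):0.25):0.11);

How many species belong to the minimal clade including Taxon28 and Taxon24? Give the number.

The MRCA of Taxon28 and Taxon24 is the node subtending (((Taxon1,(Taxon54,Taxon45)),Taxon25,((Taxon56,Taxon16),Taxon24)),(Taxon7,Taxon28)).
That clade contains 9 terminal taxa: Taxon1, Taxon16, Taxon24, Taxon25, Taxon28, Taxon45, Taxon54, Taxon56, Taxon7.

9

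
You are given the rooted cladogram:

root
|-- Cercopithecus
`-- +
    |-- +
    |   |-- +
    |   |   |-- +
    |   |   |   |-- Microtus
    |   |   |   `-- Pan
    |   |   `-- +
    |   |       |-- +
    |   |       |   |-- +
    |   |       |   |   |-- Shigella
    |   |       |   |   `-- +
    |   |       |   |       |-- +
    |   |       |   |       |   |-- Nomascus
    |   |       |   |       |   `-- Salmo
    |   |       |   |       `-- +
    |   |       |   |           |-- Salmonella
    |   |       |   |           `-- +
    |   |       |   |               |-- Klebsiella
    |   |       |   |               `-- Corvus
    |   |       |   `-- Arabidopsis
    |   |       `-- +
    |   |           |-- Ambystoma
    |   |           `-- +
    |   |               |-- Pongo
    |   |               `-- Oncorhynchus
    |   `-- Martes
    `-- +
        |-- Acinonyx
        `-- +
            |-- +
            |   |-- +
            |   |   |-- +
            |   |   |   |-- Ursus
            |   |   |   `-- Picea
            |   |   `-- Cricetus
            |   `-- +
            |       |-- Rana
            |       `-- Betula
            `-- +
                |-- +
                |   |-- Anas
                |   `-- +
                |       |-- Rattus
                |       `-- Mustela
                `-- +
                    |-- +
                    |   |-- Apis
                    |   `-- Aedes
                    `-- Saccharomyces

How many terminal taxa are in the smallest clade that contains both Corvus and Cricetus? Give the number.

The MRCA of Corvus and Cricetus is the node subtending ((((Microtus,Pan),(((Shigella,((Nomascus,Salmo),(Salmonella,(Klebsiella,Corvus)))),Arabidopsis),(Ambystoma,(Pongo,Oncorhynchus)))),Martes),(Acinonyx,((((Ursus,Picea),Cricetus),(Rana,Betula)),((Anas,(Rattus,Mustela)),((Apis,Aedes),Saccharomyces))))).
That clade contains 25 terminal taxa: Acinonyx, Aedes, Ambystoma, Anas, Apis, Arabidopsis, Betula, Corvus, Cricetus, Klebsiella, Martes, Microtus, Mustela, Nomascus, Oncorhynchus, Pan, Picea, Pongo, Rana, Rattus, Saccharomyces, Salmo, Salmonella, Shigella, Ursus.

25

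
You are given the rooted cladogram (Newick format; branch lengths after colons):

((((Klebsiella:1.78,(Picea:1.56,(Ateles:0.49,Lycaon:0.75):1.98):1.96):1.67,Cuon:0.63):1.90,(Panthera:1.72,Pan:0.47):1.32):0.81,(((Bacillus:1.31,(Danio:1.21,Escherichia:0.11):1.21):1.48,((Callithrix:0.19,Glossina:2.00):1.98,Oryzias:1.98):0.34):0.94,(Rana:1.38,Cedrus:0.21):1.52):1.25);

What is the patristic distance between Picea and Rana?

12.05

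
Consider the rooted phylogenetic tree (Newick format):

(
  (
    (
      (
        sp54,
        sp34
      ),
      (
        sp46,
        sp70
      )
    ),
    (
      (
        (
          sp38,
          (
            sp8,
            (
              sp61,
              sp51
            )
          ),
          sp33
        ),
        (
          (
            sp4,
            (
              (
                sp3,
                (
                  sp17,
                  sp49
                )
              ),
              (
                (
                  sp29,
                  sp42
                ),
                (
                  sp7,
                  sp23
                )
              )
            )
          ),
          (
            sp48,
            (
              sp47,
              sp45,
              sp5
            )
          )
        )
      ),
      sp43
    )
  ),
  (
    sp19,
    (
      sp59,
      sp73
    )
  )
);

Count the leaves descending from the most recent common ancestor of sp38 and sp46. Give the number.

22

The MRCA of sp38 and sp46 is the node subtending (((sp54,sp34),(sp46,sp70)),(((sp38,(sp8,(sp61,sp51)),sp33),((sp4,((sp3,(sp17,sp49)),((sp29,sp42),(sp7,sp23)))),(sp48,(sp47,sp45,sp5)))),sp43)).
That clade contains 22 terminal taxa: sp17, sp23, sp29, sp3, sp33, sp34, sp38, sp4, sp42, sp43, sp45, sp46, sp47, sp48, sp49, sp5, sp51, sp54, sp61, sp7, sp70, sp8.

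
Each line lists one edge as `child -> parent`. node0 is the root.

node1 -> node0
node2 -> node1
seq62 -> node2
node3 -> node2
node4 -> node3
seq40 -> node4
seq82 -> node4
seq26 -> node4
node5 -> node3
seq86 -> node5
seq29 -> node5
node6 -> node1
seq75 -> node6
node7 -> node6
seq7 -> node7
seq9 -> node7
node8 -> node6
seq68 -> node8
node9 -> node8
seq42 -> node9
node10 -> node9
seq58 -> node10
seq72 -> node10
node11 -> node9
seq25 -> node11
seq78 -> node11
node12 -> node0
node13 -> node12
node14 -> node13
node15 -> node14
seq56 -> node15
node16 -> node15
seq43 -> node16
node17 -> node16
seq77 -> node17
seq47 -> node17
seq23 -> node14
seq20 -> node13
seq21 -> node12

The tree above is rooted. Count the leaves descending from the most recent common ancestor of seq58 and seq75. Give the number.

The MRCA of seq58 and seq75 is the node subtending (seq75,(seq7,seq9),(seq68,(seq42,(seq58,seq72),(seq25,seq78)))).
That clade contains 9 terminal taxa: seq25, seq42, seq58, seq68, seq7, seq72, seq75, seq78, seq9.

9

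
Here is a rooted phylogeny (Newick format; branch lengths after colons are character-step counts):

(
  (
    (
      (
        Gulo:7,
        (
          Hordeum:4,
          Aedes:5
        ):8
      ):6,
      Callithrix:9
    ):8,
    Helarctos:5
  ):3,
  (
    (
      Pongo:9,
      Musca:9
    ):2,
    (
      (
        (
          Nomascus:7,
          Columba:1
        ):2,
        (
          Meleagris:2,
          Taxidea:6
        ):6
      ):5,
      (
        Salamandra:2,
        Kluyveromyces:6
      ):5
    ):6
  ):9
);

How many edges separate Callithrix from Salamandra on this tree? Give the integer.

7

The MRCA of Callithrix and Salamandra is the root of the tree.
From Callithrix up to that node: 3 branches. From Salamandra up to the same node: 4 branches. Total: 3 + 4 = 7.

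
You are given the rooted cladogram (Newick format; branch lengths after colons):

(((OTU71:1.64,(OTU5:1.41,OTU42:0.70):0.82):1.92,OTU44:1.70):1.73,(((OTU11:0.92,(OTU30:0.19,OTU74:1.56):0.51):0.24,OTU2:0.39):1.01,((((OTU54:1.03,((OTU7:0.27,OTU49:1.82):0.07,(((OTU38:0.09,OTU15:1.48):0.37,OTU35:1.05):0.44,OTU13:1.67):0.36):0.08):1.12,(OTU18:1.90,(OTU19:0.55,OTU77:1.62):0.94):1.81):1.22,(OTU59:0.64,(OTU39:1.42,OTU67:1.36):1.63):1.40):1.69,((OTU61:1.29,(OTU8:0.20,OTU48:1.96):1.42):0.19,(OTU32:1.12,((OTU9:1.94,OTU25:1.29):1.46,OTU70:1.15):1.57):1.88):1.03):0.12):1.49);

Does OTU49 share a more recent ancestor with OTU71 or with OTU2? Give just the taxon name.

The MRCA of OTU49 and OTU2 subtends (((OTU11,(OTU30,OTU74)),OTU2),((((OTU54,((OTU7,OTU49),(((OTU38,OTU15),OTU35),OTU13))),(OTU18,(OTU19,OTU77))),(OTU59,(OTU39,OTU67))),((OTU61,(OTU8,OTU48)),(OTU32,((OTU9,OTU25),OTU70))))) (24 taxa).
The MRCA of OTU49 and OTU71 is the root, subtending the entire tree (28 taxa).
The first is nested inside the second, so OTU49 shares a more recent common ancestor with OTU2.

OTU2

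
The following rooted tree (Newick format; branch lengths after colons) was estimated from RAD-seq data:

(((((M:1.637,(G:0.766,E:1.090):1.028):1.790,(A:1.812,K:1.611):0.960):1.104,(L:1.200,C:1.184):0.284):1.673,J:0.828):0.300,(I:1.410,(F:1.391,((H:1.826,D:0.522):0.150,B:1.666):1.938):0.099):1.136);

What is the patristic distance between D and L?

The path runs D → … → MRCA → … → L; the MRCA is the root of the tree.
Branch lengths along that path: 0.522 + 0.150 + 1.938 + 0.099 + 1.136 + 0.300 + 1.673 + 0.284 + 1.200 = 7.302.

7.302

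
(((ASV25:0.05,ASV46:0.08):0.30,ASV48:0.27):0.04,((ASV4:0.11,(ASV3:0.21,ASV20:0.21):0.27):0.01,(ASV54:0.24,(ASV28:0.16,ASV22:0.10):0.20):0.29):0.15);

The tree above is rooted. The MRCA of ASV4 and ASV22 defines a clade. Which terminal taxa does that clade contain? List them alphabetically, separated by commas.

ASV20, ASV22, ASV28, ASV3, ASV4, ASV54

Tracing ASV4: it sits inside (ASV4,(ASV3,ASV20)).
Tracing ASV22: it sits inside (ASV28,ASV22).
The smallest clade enclosing both is ((ASV4,(ASV3,ASV20)),(ASV54,(ASV28,ASV22))); the answer is its 6 terminal taxa in alphabetical order.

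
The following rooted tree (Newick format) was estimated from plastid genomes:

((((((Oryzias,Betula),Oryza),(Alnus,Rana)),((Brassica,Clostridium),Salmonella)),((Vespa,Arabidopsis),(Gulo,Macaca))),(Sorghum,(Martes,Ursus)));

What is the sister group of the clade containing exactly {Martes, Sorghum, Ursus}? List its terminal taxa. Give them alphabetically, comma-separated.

The clade containing exactly {Martes, Sorghum, Ursus} attaches directly to the root of the tree.
The other lineage descending from that same node — the sister group — is (((((Oryzias,Betula),Oryza),(Alnus,Rana)),((Brassica,Clostridium),Salmonella)),((Vespa,Arabidopsis),(Gulo,Macaca))); its 12 tips in alphabetical order are the answer.

Alnus, Arabidopsis, Betula, Brassica, Clostridium, Gulo, Macaca, Oryza, Oryzias, Rana, Salmonella, Vespa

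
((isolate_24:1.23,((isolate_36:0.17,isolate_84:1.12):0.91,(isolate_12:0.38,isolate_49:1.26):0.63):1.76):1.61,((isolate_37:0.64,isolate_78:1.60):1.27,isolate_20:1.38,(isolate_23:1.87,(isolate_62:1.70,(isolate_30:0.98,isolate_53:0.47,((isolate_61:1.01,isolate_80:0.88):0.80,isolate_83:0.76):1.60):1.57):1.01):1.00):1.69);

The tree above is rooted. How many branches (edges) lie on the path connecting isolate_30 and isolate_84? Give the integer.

The MRCA of isolate_30 and isolate_84 is the root of the tree.
From isolate_30 up to that node: 5 branches. From isolate_84 up to the same node: 4 branches. Total: 5 + 4 = 9.

9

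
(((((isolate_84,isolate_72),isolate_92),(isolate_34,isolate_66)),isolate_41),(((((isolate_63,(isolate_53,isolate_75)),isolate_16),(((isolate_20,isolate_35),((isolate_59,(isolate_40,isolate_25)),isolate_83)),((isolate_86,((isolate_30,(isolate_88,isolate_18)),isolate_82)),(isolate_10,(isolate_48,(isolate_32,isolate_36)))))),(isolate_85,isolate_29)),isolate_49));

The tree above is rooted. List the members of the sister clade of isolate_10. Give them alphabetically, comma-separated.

isolate_32, isolate_36, isolate_48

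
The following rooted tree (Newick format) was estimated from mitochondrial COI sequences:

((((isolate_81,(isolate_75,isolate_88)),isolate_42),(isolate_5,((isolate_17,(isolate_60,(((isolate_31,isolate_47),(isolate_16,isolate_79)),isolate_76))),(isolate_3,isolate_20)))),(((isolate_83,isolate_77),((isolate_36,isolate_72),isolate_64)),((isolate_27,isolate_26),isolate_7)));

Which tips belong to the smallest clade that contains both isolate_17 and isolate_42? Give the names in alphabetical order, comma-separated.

isolate_16, isolate_17, isolate_20, isolate_3, isolate_31, isolate_42, isolate_47, isolate_5, isolate_60, isolate_75, isolate_76, isolate_79, isolate_81, isolate_88

Tracing isolate_17: it sits inside (isolate_17,(isolate_60,(((isolate_31,isolate_47),(isolate_16,isolate_79)),isolate_76))).
Tracing isolate_42: it sits inside ((isolate_81,(isolate_75,isolate_88)),isolate_42).
The smallest clade enclosing both is (((isolate_81,(isolate_75,isolate_88)),isolate_42),(isolate_5,((isolate_17,(isolate_60,(((isolate_31,isolate_47),(isolate_16,isolate_79)),isolate_76))),(isolate_3,isolate_20)))); the answer is its 14 terminal taxa in alphabetical order.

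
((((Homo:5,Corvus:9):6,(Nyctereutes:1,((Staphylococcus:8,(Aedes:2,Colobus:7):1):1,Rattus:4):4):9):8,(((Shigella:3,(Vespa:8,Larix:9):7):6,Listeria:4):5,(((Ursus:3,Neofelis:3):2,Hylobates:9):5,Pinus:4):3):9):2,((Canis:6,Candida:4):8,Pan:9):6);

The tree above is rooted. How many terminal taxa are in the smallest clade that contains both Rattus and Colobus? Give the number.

The MRCA of Rattus and Colobus is the node subtending ((Staphylococcus,(Aedes,Colobus)),Rattus).
That clade contains 4 terminal taxa: Aedes, Colobus, Rattus, Staphylococcus.

4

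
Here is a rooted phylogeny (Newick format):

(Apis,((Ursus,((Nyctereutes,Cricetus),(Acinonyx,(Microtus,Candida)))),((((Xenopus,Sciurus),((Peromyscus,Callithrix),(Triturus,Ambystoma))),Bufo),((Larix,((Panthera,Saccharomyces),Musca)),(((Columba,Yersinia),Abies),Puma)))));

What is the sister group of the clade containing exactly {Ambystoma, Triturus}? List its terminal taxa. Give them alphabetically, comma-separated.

The clade containing exactly {Ambystoma, Triturus} attaches to the tree at the node subtending ((Peromyscus,Callithrix),(Triturus,Ambystoma)).
The other lineage descending from that same node — the sister group — is (Peromyscus,Callithrix); its 2 tips in alphabetical order are the answer.

Callithrix, Peromyscus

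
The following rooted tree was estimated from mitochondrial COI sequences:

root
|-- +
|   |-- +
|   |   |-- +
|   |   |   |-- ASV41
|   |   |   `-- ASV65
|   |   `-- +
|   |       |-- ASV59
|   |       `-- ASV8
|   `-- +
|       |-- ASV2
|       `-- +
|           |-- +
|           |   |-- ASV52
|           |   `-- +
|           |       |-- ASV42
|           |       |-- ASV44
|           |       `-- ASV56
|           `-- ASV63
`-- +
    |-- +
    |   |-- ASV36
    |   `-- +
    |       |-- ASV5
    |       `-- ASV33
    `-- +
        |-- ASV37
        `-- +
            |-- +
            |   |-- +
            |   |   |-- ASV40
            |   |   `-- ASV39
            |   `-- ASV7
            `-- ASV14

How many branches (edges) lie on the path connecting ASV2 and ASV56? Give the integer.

5

The MRCA of ASV2 and ASV56 is the node subtending (ASV2,((ASV52,(ASV42,ASV44,ASV56)),ASV63)).
From ASV2 up to that node: 1 branch. From ASV56 up to the same node: 4 branches. Total: 1 + 4 = 5.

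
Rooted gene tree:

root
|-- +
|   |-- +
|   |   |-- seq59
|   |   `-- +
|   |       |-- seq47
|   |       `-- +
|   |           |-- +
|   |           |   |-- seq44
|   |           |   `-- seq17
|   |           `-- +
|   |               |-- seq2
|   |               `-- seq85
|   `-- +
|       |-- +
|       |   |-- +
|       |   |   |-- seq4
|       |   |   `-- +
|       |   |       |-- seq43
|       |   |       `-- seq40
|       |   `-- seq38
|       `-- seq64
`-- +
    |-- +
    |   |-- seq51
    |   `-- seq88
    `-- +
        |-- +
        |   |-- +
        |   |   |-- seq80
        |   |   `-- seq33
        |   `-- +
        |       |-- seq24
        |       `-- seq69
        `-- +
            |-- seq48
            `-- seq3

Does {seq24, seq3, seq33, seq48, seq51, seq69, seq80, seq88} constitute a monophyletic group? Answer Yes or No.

The most recent common ancestor of these taxa subtends ((seq51,seq88),(((seq80,seq33),(seq24,seq69)),(seq48,seq3))).
That clade has exactly 8 tips — every listed taxon and nothing else — so the group is monophyletic.

Yes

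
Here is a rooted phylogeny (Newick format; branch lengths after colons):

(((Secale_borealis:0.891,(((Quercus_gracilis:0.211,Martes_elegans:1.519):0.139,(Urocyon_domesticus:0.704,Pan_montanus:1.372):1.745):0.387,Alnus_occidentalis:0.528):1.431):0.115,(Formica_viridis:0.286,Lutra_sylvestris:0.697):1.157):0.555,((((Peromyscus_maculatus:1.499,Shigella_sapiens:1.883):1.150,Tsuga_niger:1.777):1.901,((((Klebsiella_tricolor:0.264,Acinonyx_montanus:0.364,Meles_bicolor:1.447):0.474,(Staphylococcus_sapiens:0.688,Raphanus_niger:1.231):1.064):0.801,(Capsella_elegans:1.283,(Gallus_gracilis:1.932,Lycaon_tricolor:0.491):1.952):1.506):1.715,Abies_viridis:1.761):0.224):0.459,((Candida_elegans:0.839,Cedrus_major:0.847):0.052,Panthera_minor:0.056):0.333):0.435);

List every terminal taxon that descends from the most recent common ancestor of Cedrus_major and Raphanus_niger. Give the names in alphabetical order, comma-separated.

Abies_viridis, Acinonyx_montanus, Candida_elegans, Capsella_elegans, Cedrus_major, Gallus_gracilis, Klebsiella_tricolor, Lycaon_tricolor, Meles_bicolor, Panthera_minor, Peromyscus_maculatus, Raphanus_niger, Shigella_sapiens, Staphylococcus_sapiens, Tsuga_niger

Tracing Cedrus_major: it sits inside (Candida_elegans,Cedrus_major).
Tracing Raphanus_niger: it sits inside (Staphylococcus_sapiens,Raphanus_niger).
The smallest clade enclosing both is ((((Peromyscus_maculatus,Shigella_sapiens),Tsuga_niger),((((Klebsiella_tricolor,Acinonyx_montanus,Meles_bicolor),(Staphylococcus_sapiens,Raphanus_niger)),(Capsella_elegans,(Gallus_gracilis,Lycaon_tricolor))),Abies_viridis)),((Candida_elegans,Cedrus_major),Panthera_minor)); the answer is its 15 terminal taxa in alphabetical order.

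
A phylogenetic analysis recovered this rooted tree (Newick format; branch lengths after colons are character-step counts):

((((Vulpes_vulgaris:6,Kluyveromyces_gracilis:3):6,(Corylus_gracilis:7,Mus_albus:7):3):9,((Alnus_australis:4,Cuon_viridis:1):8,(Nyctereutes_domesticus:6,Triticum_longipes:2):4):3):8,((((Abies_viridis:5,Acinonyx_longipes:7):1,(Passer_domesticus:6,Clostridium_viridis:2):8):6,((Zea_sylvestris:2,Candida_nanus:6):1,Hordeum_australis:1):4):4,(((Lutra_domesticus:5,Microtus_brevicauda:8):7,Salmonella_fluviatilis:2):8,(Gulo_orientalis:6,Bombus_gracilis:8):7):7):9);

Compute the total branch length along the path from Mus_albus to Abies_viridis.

52

The path runs Mus_albus → … → MRCA → … → Abies_viridis; the MRCA is the root of the tree.
Branch lengths along that path: 7 + 3 + 9 + 8 + 9 + 4 + 6 + 1 + 5 = 52.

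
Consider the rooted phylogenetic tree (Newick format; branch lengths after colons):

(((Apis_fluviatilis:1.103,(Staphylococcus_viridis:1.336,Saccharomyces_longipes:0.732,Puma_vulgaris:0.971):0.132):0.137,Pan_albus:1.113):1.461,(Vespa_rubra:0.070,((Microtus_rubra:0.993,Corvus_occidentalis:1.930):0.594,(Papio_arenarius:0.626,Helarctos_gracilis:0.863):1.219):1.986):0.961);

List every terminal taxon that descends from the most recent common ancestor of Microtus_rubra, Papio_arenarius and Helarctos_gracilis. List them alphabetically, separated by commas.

Corvus_occidentalis, Helarctos_gracilis, Microtus_rubra, Papio_arenarius

Tracing Microtus_rubra: it sits inside (Microtus_rubra,Corvus_occidentalis).
Tracing Papio_arenarius: it sits inside (Papio_arenarius,Helarctos_gracilis).
Tracing Helarctos_gracilis: it sits inside (Papio_arenarius,Helarctos_gracilis).
The smallest clade enclosing all 3 is ((Microtus_rubra,Corvus_occidentalis),(Papio_arenarius,Helarctos_gracilis)); the answer is its 4 terminal taxa in alphabetical order.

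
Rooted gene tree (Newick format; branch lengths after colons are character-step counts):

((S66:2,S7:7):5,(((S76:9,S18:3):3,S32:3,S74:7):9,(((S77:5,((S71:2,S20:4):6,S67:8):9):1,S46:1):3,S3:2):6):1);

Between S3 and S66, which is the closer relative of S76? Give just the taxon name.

S3

The MRCA of S76 and S3 subtends (((S76,S18),S32,S74),(((S77,((S71,S20),S67)),S46),S3)) (10 taxa).
The MRCA of S76 and S66 is the root, subtending the entire tree (12 taxa).
The first is nested inside the second, so S76 shares a more recent common ancestor with S3.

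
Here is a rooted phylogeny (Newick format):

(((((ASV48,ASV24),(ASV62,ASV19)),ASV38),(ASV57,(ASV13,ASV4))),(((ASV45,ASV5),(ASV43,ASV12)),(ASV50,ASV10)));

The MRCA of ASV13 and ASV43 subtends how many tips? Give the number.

The MRCA of ASV13 and ASV43 is the root, so the clade is the entire tree.
That clade contains 14 terminal taxa: ASV10, ASV12, ASV13, ASV19, ASV24, ASV38, ASV4, ASV43, ASV45, ASV48, ASV5, ASV50, ASV57, ASV62.

14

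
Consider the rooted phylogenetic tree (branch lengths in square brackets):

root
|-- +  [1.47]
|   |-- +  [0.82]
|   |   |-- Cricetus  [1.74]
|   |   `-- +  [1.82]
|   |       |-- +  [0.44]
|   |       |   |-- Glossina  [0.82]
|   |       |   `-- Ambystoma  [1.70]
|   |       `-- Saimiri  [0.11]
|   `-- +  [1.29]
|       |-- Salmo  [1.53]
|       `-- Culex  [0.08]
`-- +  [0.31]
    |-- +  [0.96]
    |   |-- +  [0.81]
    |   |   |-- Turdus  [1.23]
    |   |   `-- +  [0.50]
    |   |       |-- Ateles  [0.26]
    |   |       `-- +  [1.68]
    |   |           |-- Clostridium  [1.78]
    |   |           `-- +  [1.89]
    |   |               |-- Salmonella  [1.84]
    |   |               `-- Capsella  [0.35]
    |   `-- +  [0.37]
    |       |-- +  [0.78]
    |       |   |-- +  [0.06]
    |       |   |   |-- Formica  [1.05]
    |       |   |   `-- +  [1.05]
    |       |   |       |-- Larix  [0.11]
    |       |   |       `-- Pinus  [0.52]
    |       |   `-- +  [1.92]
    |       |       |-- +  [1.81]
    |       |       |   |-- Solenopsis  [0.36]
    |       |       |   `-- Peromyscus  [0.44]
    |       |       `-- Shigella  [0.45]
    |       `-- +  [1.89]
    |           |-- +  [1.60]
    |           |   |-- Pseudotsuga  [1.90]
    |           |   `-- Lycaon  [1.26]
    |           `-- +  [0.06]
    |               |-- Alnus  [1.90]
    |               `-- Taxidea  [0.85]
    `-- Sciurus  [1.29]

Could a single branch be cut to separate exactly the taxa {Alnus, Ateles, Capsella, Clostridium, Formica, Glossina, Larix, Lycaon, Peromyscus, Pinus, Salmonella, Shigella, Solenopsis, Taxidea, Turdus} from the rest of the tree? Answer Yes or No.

No

The MRCA of the listed taxa is the root, so the smallest clade containing them is the whole tree.
That clade also contains Ambystoma, Cricetus, Culex, Pseudotsuga, Saimiri, Salmo, Sciurus, which are not in the proposed group, so the group is not monophyletic.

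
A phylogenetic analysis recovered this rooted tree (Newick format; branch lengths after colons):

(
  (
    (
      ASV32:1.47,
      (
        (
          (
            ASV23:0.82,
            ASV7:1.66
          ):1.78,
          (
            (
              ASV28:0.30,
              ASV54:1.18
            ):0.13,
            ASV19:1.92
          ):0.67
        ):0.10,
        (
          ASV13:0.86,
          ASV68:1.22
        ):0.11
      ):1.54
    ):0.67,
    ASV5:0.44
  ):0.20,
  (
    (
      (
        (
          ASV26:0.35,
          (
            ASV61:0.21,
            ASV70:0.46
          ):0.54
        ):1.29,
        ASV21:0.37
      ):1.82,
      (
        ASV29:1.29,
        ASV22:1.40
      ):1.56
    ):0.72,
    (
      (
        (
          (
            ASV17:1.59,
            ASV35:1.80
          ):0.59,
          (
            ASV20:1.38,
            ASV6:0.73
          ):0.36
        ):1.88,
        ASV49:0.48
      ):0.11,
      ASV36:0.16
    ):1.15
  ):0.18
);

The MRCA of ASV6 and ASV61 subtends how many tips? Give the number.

The MRCA of ASV6 and ASV61 is the node subtending ((((ASV26,(ASV61,ASV70)),ASV21),(ASV29,ASV22)),((((ASV17,ASV35),(ASV20,ASV6)),ASV49),ASV36)).
That clade contains 12 terminal taxa: ASV17, ASV20, ASV21, ASV22, ASV26, ASV29, ASV35, ASV36, ASV49, ASV6, ASV61, ASV70.

12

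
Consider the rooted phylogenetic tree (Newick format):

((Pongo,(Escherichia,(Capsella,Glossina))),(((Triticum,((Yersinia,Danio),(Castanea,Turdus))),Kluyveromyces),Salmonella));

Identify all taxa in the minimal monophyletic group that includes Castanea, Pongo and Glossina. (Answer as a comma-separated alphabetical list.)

Capsella, Castanea, Danio, Escherichia, Glossina, Kluyveromyces, Pongo, Salmonella, Triticum, Turdus, Yersinia

Tracing Castanea: it sits inside (Castanea,Turdus).
Tracing Pongo: it sits inside (Pongo,(Escherichia,(Capsella,Glossina))).
Tracing Glossina: it sits inside (Capsella,Glossina).
The smallest clade enclosing all 3 is the whole tree (their MRCA is the root), so the answer is all 11 tips in alphabetical order.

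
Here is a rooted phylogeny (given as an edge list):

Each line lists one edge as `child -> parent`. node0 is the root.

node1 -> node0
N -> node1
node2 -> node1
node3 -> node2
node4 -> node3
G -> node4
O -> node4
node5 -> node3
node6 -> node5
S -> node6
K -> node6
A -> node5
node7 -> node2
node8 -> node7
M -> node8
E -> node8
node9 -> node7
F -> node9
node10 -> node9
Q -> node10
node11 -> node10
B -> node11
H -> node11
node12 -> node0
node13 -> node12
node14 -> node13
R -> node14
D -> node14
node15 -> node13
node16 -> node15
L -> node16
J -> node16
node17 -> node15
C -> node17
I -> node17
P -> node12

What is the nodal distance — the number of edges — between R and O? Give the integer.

9

The MRCA of R and O is the root of the tree.
From R up to that node: 4 branches. From O up to the same node: 5 branches. Total: 4 + 5 = 9.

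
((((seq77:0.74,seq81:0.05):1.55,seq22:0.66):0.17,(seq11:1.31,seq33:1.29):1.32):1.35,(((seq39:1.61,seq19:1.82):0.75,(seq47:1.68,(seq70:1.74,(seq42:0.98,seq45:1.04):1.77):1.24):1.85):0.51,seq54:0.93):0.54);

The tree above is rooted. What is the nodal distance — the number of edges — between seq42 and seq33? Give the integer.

9

The MRCA of seq42 and seq33 is the root of the tree.
From seq42 up to that node: 6 branches. From seq33 up to the same node: 3 branches. Total: 6 + 3 = 9.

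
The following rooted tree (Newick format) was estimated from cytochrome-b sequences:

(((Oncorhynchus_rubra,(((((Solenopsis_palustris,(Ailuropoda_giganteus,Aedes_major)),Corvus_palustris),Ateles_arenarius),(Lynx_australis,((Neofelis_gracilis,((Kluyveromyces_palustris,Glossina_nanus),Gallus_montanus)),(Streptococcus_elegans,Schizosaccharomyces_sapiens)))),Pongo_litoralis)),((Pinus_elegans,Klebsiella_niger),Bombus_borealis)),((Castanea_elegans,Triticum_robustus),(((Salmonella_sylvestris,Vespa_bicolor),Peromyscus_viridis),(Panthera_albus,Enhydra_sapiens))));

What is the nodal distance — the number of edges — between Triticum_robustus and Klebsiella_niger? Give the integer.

7

The MRCA of Triticum_robustus and Klebsiella_niger is the root of the tree.
From Triticum_robustus up to that node: 3 branches. From Klebsiella_niger up to the same node: 4 branches. Total: 3 + 4 = 7.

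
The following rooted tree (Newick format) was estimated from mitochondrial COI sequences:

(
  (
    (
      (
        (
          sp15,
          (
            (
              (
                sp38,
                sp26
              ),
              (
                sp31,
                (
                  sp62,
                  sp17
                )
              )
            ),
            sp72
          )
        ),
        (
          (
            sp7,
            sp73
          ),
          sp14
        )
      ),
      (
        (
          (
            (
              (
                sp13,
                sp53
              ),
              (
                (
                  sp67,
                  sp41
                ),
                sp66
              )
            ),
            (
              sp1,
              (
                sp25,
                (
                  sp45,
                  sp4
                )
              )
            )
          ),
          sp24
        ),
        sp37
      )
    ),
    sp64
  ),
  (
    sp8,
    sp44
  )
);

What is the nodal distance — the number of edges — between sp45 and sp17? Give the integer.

14

The MRCA of sp45 and sp17 is the node subtending (((sp15,(((sp38,sp26),(sp31,(sp62,sp17))),sp72)),((sp7,sp73),sp14)),(((((sp13,sp53),((sp67,sp41),sp66)),(sp1,(sp25,(sp45,sp4)))),sp24),sp37)).
From sp45 up to that node: 7 branches. From sp17 up to the same node: 7 branches. Total: 7 + 7 = 14.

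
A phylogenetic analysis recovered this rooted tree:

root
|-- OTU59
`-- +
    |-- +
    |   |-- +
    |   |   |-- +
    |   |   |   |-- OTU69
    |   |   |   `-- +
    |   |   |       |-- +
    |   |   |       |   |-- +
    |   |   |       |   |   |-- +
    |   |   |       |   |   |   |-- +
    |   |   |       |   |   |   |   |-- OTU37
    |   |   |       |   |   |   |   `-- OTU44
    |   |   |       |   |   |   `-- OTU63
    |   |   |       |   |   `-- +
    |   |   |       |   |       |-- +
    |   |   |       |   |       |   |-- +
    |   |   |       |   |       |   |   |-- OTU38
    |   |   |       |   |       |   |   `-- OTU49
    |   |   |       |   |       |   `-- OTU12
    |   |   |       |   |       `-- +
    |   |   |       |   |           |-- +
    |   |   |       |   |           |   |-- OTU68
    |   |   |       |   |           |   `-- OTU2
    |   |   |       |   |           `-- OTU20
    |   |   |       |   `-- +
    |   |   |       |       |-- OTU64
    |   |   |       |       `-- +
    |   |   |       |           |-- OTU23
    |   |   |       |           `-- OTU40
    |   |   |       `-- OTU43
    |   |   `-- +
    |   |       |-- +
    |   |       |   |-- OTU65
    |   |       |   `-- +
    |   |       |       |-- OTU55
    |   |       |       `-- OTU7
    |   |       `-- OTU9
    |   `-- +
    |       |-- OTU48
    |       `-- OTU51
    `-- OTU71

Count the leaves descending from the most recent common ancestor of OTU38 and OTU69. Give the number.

14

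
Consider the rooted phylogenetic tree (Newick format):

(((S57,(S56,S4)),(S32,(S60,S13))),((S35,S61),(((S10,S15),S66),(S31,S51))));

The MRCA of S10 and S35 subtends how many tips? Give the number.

7

The MRCA of S10 and S35 is the node subtending ((S35,S61),(((S10,S15),S66),(S31,S51))).
That clade contains 7 terminal taxa: S10, S15, S31, S35, S51, S61, S66.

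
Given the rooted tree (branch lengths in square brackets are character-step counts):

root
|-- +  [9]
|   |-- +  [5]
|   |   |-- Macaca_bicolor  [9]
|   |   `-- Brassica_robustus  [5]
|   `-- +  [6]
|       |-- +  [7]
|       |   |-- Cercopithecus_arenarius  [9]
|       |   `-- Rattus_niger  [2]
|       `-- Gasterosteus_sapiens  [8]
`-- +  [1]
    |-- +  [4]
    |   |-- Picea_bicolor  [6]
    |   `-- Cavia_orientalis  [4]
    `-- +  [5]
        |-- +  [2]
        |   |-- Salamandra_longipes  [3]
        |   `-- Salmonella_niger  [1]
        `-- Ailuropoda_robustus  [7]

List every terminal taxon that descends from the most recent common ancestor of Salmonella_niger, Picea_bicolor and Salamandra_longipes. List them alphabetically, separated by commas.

Tracing Salmonella_niger: it sits inside (Salamandra_longipes,Salmonella_niger).
Tracing Picea_bicolor: it sits inside (Picea_bicolor,Cavia_orientalis).
Tracing Salamandra_longipes: it sits inside (Salamandra_longipes,Salmonella_niger).
The smallest clade enclosing all 3 is ((Picea_bicolor,Cavia_orientalis),((Salamandra_longipes,Salmonella_niger),Ailuropoda_robustus)); the answer is its 5 terminal taxa in alphabetical order.

Ailuropoda_robustus, Cavia_orientalis, Picea_bicolor, Salamandra_longipes, Salmonella_niger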